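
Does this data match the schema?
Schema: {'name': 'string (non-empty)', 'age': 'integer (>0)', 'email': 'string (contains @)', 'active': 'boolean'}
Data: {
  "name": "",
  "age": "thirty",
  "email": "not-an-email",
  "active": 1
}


Validating each field against schema:
  name: FAIL ("" is an empty string)
  age: FAIL ("thirty" is not an integer)
  email: FAIL ("not-an-email" does not contain @)
  active: FAIL (1 is not a boolean)

Result: INVALID (4 errors: name, age, email, active)

INVALID (4 errors: name, age, email, active)


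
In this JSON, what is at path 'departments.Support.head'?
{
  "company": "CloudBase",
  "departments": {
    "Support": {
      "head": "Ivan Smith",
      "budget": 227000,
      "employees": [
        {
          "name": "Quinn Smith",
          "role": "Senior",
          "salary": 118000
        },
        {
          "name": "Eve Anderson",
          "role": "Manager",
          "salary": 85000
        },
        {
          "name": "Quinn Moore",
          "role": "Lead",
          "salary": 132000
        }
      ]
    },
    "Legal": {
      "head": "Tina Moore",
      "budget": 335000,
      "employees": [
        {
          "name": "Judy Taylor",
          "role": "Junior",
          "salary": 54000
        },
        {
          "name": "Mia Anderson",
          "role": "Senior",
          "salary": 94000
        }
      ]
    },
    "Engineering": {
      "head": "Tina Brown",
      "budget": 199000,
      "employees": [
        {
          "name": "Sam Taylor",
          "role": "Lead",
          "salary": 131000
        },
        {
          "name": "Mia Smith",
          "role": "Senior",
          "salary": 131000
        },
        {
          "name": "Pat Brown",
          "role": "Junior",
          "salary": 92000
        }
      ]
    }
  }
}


Path: departments.Support.head

Navigate:
  -> departments
  -> Support
  -> head = 'Ivan Smith'

Ivan Smith


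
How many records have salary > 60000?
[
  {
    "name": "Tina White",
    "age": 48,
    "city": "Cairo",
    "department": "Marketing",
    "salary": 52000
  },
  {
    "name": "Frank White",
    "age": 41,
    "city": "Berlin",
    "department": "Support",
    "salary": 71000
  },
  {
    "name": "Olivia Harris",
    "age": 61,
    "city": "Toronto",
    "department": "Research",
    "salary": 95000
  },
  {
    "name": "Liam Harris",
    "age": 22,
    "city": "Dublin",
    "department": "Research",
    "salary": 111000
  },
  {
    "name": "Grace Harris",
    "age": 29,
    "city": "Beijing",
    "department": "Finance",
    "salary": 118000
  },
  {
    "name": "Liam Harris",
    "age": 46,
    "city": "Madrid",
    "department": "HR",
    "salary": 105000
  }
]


Data: 6 records
Condition: salary > 60000

Checking each record:
  Tina White: 52000
  Frank White: 71000 MATCH
  Olivia Harris: 95000 MATCH
  Liam Harris: 111000 MATCH
  Grace Harris: 118000 MATCH
  Liam Harris: 105000 MATCH

Count: 5

5


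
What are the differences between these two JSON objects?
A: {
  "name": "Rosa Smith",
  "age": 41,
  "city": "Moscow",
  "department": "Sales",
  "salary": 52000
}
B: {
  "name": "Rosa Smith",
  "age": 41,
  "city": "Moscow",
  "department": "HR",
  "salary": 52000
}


Comparing each field (in key order):
  name: same
  age: same
  city: same
  department: DIFFERENT
  salary: same
Differences:
  department: Sales -> HR

1 field(s) changed

1 change: department


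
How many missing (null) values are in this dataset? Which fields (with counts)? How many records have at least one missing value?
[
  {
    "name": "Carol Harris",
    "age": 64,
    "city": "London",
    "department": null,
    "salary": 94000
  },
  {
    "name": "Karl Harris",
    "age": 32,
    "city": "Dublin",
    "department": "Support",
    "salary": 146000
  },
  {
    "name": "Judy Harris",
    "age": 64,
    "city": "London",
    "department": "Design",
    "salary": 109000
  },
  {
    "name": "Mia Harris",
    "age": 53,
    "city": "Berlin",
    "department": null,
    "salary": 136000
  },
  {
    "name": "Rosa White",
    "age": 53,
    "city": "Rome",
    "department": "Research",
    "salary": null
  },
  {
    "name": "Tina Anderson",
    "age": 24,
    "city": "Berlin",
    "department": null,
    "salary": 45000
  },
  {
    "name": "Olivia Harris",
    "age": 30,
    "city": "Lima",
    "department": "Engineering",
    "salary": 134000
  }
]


Checking for missing (null) values in 7 records:

  Carol Harris: department
  Karl Harris: complete
  Judy Harris: complete
  Mia Harris: department
  Rosa White: salary
  Tina Anderson: department
  Olivia Harris: complete

Per field:
  name: 0 missing
  age: 0 missing
  city: 0 missing
  department: 3 missing
  salary: 1 missing

Total missing values: 4
Records with any missing: 4

4 missing values (department: 3, salary: 1); 4 incomplete records


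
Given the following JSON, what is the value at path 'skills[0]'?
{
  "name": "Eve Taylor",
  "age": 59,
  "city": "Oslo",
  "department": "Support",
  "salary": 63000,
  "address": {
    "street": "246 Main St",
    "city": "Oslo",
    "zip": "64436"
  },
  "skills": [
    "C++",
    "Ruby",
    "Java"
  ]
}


Query: skills[0]
Path: skills -> first element
Value: C++

C++


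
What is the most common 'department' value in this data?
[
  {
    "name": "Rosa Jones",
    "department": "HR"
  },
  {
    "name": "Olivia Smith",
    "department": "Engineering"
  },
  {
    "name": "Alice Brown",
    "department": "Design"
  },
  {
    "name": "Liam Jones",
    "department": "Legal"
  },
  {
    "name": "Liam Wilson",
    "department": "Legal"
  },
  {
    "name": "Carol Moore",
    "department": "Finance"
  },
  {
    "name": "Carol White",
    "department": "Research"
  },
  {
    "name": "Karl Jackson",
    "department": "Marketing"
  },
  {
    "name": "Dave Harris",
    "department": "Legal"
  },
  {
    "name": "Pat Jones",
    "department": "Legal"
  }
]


Counting 'department' values across 10 records:

  Legal: 4 ####
  HR: 1 #
  Engineering: 1 #
  Design: 1 #
  Finance: 1 #
  Research: 1 #
  Marketing: 1 #

Most common: Legal (4 times)

Legal (4 times)


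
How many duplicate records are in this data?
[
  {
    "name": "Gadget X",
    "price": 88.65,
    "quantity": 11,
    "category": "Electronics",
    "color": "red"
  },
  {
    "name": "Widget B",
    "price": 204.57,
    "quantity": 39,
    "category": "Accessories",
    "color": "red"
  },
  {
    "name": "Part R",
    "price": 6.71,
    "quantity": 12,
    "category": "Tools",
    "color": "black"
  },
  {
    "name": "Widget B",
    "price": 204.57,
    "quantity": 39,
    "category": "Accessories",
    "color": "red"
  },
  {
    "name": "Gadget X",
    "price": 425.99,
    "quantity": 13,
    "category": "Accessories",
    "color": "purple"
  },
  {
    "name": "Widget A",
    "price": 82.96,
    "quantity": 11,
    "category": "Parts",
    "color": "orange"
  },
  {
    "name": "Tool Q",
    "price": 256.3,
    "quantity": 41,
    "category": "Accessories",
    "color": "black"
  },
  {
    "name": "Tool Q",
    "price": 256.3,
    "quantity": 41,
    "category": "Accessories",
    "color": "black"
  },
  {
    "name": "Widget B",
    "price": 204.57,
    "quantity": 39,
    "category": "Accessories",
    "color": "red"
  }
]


Checking 9 records for duplicates:

  Row 1: Gadget X ($88.65, qty 11)
  Row 2: Widget B ($204.57, qty 39)
  Row 3: Part R ($6.71, qty 12)
  Row 4: Widget B ($204.57, qty 39) <-- DUPLICATE
  Row 5: Gadget X ($425.99, qty 13)
  Row 6: Widget A ($82.96, qty 11)
  Row 7: Tool Q ($256.3, qty 41)
  Row 8: Tool Q ($256.3, qty 41) <-- DUPLICATE
  Row 9: Widget B ($204.57, qty 39) <-- DUPLICATE

Duplicates found: 3
Unique records: 6

3 duplicates, 6 unique


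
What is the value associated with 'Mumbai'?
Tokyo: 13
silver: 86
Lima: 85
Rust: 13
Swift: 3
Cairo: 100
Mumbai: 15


Looking up key 'Mumbai'
Value: 15

15


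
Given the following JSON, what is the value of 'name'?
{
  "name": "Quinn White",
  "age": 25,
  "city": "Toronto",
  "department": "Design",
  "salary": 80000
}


Looking up field 'name'
Value: Quinn White

Quinn White


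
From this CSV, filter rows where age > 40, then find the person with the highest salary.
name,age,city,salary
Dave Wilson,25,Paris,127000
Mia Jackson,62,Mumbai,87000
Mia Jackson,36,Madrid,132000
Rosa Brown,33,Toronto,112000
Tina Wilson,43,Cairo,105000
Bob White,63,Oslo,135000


Filter: age > 40
Sort by: salary (descending)

Filtered records (3):
  Bob White, age 63, salary $135000
  Tina Wilson, age 43, salary $105000
  Mia Jackson, age 62, salary $87000

Highest salary: Bob White ($135000)

Bob White


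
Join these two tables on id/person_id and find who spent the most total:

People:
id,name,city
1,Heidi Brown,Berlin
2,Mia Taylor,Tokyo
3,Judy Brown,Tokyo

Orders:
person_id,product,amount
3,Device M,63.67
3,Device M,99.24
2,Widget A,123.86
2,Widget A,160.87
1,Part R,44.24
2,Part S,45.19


Join on: people.id = orders.person_id

Joined rows:
  Judy Brown (Tokyo) bought Device M for $63.67
  Judy Brown (Tokyo) bought Device M for $99.24
  Mia Taylor (Tokyo) bought Widget A for $123.86
  Mia Taylor (Tokyo) bought Widget A for $160.87
  Heidi Brown (Berlin) bought Part R for $44.24
  Mia Taylor (Tokyo) bought Part S for $45.19

Total per person:
  Mia Taylor: $329.92
  Judy Brown: $162.91
  Heidi Brown: $44.24

Top spender: Mia Taylor ($329.92)

Mia Taylor ($329.92)


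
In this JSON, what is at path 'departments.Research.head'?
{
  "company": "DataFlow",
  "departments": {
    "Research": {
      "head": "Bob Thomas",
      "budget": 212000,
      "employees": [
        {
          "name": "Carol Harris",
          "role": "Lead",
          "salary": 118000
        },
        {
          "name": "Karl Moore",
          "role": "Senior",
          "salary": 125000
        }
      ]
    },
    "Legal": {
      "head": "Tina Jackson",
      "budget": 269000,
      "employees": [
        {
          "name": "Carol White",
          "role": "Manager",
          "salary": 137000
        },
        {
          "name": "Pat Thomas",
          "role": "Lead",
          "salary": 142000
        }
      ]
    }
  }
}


Path: departments.Research.head

Navigate:
  -> departments
  -> Research
  -> head = 'Bob Thomas'

Bob Thomas


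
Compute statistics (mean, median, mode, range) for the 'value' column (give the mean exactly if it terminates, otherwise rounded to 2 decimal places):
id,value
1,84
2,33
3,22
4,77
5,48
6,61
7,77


Data: [84, 33, 22, 77, 48, 61, 77]
Count: 7
Sum: 402
Mean: 402/7 ≈ 57.43 (rounded to 2 decimal places)
Sorted: [22, 33, 48, 61, 77, 77, 84]
Median: 61.0
Mode: 77 (2 times)
Range: 84 - 22 = 62
Min: 22, Max: 84

mean≈57.43, median=61.0, mode=77, range=62


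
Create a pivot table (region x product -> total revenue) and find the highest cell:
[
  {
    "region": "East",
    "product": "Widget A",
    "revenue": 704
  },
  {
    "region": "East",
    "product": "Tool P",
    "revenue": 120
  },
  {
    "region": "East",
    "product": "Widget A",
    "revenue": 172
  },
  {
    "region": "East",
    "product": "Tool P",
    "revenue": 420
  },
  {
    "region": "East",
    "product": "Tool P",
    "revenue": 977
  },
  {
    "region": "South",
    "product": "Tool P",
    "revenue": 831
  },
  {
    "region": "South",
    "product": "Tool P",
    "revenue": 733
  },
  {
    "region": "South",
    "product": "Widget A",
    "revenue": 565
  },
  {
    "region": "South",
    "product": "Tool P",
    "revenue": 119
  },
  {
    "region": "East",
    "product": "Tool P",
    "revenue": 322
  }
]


Pivot: region (rows) x product (columns) -> total revenue

     Tool P        Widget A    
East          1839           876  
South         1683           565  

Highest: East / Tool P = $1839

East / Tool P = $1839


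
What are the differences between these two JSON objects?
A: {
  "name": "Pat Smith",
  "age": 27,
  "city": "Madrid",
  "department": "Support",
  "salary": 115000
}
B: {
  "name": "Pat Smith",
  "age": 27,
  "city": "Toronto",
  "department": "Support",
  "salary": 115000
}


Comparing each field (in key order):
  name: same
  age: same
  city: DIFFERENT
  department: same
  salary: same
Differences:
  city: Madrid -> Toronto

1 field(s) changed

1 change: city


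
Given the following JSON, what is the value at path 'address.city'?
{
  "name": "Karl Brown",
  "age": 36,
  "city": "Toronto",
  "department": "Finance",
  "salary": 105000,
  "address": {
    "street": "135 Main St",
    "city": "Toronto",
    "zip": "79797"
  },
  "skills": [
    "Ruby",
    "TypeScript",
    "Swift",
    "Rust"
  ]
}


Query: address.city
Path: address -> city
Value: Toronto

Toronto


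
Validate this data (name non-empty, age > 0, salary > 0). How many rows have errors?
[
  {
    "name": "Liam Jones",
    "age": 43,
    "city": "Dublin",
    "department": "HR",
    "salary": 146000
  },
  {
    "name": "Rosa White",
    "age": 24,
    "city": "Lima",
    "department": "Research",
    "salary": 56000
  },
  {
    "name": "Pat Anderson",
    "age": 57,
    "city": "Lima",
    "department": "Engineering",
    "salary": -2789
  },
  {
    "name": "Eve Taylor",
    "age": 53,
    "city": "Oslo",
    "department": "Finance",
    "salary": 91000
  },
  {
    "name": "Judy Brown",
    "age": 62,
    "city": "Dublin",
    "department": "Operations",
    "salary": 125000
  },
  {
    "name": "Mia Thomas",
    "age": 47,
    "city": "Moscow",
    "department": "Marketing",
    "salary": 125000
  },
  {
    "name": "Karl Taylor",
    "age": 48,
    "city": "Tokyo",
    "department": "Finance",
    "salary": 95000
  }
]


Validating 7 records:
Rules: name non-empty, age > 0, salary > 0

  Row 1 (Liam Jones): OK
  Row 2 (Rosa White): OK
  Row 3 (Pat Anderson): negative salary: -2789
  Row 4 (Eve Taylor): OK
  Row 5 (Judy Brown): OK
  Row 6 (Mia Thomas): OK
  Row 7 (Karl Taylor): OK

Total errors: 1

1 errors


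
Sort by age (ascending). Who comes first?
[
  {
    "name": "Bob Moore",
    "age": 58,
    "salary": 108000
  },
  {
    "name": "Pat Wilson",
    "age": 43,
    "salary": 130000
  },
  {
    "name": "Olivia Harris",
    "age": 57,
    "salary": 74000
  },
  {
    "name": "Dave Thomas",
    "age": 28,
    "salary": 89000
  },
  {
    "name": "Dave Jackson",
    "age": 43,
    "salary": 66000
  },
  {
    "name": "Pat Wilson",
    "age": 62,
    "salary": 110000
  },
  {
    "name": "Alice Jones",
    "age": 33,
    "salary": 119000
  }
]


Sort by: age (ascending)

Sorted order:
  1. Dave Thomas (age = 28)
  2. Alice Jones (age = 33)
  3. Pat Wilson (age = 43)
  4. Dave Jackson (age = 43)
  5. Olivia Harris (age = 57)
  6. Bob Moore (age = 58)
  7. Pat Wilson (age = 62)

First: Dave Thomas

Dave Thomas


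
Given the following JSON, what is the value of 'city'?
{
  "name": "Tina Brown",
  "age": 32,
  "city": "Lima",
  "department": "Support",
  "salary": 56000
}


Looking up field 'city'
Value: Lima

Lima


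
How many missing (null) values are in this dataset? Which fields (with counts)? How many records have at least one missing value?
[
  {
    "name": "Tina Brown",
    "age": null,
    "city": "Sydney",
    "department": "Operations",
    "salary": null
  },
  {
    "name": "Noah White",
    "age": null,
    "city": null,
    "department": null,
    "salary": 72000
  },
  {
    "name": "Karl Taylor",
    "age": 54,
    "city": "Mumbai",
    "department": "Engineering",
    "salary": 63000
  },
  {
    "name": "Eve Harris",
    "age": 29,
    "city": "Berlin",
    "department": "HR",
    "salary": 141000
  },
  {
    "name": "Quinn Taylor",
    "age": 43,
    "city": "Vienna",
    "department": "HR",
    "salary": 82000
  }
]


Checking for missing (null) values in 5 records:

  Tina Brown: age, salary
  Noah White: age, city, department
  Karl Taylor: complete
  Eve Harris: complete
  Quinn Taylor: complete

Per field:
  name: 0 missing
  age: 2 missing
  city: 1 missing
  department: 1 missing
  salary: 1 missing

Total missing values: 5
Records with any missing: 2

5 missing values (age: 2, city: 1, department: 1, salary: 1); 2 incomplete records


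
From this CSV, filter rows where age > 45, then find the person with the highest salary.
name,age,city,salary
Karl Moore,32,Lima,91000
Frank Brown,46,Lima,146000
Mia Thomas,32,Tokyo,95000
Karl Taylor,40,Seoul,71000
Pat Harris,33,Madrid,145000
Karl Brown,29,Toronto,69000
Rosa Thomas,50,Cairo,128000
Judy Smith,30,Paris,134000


Filter: age > 45
Sort by: salary (descending)

Filtered records (2):
  Frank Brown, age 46, salary $146000
  Rosa Thomas, age 50, salary $128000

Highest salary: Frank Brown ($146000)

Frank Brown


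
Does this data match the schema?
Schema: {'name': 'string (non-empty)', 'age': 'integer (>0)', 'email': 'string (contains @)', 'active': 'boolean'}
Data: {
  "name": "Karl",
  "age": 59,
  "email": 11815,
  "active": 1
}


Validating each field against schema:
  name: OK (non-empty string)
  age: OK (positive integer)
  email: FAIL (11815 is not a string)
  active: FAIL (1 is not a boolean)

Result: INVALID (2 errors: email, active)

INVALID (2 errors: email, active)


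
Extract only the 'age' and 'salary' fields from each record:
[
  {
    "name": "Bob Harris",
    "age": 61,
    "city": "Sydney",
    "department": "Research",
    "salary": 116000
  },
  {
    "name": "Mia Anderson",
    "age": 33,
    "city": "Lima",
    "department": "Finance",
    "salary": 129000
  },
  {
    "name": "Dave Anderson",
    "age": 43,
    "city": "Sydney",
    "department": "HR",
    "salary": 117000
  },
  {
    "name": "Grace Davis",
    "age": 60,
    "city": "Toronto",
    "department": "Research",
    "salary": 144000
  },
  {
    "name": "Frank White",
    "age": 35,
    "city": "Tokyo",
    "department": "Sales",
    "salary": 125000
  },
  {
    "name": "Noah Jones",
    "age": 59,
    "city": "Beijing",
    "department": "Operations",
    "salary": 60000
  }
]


Original: 6 records with fields: name, age, city, department, salary
Keep: ['age', 'salary']
Drop: ['name', 'city', 'department']
Result: 6 records, 2 fields each

[
  {
    "age": 61,
    "salary": 116000
  },
  {
    "age": 33,
    "salary": 129000
  },
  {
    "age": 43,
    "salary": 117000
  },
  {
    "age": 60,
    "salary": 144000
  },
  {
    "age": 35,
    "salary": 125000
  },
  {
    "age": 59,
    "salary": 60000
  }
]


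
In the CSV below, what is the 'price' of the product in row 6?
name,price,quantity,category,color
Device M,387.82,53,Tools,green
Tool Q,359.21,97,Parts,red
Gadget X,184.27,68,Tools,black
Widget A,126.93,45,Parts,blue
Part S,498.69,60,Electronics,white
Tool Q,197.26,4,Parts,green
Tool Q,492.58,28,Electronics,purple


Query: Row 6 ('Tool Q'), column 'price'
Value: 197.26

197.26


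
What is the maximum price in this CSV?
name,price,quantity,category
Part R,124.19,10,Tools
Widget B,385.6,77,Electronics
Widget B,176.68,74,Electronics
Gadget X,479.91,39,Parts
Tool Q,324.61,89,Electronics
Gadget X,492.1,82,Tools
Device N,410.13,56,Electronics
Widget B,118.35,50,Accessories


Computing maximum price:
Values: [124.19, 385.6, 176.68, 479.91, 324.61, 492.1, 410.13, 118.35]
Max = 492.1

492.1


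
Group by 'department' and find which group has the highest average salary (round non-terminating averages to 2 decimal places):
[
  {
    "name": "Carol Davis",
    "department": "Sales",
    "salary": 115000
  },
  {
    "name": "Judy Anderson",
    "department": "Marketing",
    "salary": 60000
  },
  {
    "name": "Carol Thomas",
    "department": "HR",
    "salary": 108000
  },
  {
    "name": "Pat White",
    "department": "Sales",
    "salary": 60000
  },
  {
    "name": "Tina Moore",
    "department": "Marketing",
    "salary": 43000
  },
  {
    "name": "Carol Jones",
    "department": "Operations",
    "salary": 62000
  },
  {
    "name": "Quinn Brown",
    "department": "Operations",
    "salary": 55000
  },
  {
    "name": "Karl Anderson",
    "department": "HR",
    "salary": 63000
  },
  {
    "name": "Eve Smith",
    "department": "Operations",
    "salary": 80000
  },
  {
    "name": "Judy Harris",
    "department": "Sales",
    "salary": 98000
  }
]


Group by: department

Groups:
  HR: 2 people, avg salary = 171000/2 = $85500
  Marketing: 2 people, avg salary = 103000/2 = $51500
  Operations: 3 people, avg salary = 197000/3 ≈ $65666.67
  Sales: 3 people, avg salary = 273000/3 = $91000

Highest average salary: Sales ($91000)

Sales ($91000)


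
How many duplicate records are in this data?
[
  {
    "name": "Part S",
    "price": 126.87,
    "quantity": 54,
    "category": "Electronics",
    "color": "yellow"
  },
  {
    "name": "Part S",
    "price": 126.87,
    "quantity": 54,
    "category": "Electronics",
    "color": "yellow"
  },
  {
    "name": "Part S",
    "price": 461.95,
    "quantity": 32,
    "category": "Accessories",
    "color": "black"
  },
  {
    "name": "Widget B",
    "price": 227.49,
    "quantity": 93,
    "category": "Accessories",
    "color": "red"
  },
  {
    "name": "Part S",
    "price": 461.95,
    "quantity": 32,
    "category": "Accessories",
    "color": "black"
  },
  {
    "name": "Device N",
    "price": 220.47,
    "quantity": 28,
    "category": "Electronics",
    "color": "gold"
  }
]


Checking 6 records for duplicates:

  Row 1: Part S ($126.87, qty 54)
  Row 2: Part S ($126.87, qty 54) <-- DUPLICATE
  Row 3: Part S ($461.95, qty 32)
  Row 4: Widget B ($227.49, qty 93)
  Row 5: Part S ($461.95, qty 32) <-- DUPLICATE
  Row 6: Device N ($220.47, qty 28)

Duplicates found: 2
Unique records: 4

2 duplicates, 4 unique


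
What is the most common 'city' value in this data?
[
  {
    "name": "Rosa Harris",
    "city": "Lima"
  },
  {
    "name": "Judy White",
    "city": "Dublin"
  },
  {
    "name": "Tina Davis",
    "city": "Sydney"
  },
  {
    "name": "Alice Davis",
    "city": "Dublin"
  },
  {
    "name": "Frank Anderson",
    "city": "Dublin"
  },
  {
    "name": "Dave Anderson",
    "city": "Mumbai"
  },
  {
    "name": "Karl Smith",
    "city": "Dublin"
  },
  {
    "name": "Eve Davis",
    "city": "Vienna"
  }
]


Counting 'city' values across 8 records:

  Dublin: 4 ####
  Lima: 1 #
  Sydney: 1 #
  Mumbai: 1 #
  Vienna: 1 #

Most common: Dublin (4 times)

Dublin (4 times)


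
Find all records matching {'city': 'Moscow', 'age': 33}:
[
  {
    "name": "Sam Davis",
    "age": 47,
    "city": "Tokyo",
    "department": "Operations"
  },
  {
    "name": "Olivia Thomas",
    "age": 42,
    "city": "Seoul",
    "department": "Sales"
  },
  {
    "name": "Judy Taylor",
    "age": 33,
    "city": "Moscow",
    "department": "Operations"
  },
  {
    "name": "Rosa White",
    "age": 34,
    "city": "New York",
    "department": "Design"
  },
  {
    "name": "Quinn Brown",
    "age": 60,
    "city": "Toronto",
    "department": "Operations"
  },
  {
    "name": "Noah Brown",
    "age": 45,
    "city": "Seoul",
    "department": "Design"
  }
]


Search criteria: {'city': 'Moscow', 'age': 33}

Checking 6 records:
  Sam Davis: {city: Tokyo, age: 47}
  Olivia Thomas: {city: Seoul, age: 42}
  Judy Taylor: {city: Moscow, age: 33} <-- MATCH
  Rosa White: {city: New York, age: 34}
  Quinn Brown: {city: Toronto, age: 60}
  Noah Brown: {city: Seoul, age: 45}

Matches: ["Judy Taylor"]

["Judy Taylor"]


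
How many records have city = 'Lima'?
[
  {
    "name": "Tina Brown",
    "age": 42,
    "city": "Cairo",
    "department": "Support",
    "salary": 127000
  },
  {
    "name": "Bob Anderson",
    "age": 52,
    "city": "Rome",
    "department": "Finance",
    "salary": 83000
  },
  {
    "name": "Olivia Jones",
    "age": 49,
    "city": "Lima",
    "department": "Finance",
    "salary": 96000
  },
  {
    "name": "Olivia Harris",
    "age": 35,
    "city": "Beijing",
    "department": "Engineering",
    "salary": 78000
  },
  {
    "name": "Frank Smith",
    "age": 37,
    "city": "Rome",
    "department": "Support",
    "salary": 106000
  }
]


Data: 5 records
Condition: city = 'Lima'

Checking each record:
  Tina Brown: Cairo
  Bob Anderson: Rome
  Olivia Jones: Lima MATCH
  Olivia Harris: Beijing
  Frank Smith: Rome

Count: 1

1


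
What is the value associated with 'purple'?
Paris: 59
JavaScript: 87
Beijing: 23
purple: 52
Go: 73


Looking up key 'purple'
Value: 52

52


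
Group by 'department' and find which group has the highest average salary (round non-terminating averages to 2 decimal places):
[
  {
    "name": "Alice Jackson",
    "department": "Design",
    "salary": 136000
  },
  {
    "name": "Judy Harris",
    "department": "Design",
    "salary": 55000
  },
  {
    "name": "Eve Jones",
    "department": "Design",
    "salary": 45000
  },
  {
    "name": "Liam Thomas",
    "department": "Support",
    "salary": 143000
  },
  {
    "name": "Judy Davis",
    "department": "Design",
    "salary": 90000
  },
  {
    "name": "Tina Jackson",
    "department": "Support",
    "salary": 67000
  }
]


Group by: department

Groups:
  Design: 4 people, avg salary = 326000/4 = $81500
  Support: 2 people, avg salary = 210000/2 = $105000

Highest average salary: Support ($105000)

Support ($105000)


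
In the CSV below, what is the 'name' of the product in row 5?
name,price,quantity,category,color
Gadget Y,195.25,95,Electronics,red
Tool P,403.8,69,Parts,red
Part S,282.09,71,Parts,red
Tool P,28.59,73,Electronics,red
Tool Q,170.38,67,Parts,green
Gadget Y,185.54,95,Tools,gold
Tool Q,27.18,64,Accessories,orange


Query: Row 5 ('Tool Q'), column 'name'
Value: Tool Q

Tool Q


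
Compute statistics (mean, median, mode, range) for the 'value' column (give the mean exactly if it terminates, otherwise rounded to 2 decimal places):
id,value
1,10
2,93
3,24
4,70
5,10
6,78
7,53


Data: [10, 93, 24, 70, 10, 78, 53]
Count: 7
Sum: 338
Mean: 338/7 ≈ 48.29 (rounded to 2 decimal places)
Sorted: [10, 10, 24, 53, 70, 78, 93]
Median: 53.0
Mode: 10 (2 times)
Range: 93 - 10 = 83
Min: 10, Max: 93

mean≈48.29, median=53.0, mode=10, range=83


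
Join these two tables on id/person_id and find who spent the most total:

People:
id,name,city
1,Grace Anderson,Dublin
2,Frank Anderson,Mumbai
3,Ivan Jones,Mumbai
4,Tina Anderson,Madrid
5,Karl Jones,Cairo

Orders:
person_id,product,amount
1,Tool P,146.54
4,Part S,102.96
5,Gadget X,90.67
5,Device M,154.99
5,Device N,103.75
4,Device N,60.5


Join on: people.id = orders.person_id

Joined rows:
  Grace Anderson (Dublin) bought Tool P for $146.54
  Tina Anderson (Madrid) bought Part S for $102.96
  Karl Jones (Cairo) bought Gadget X for $90.67
  Karl Jones (Cairo) bought Device M for $154.99
  Karl Jones (Cairo) bought Device N for $103.75
  Tina Anderson (Madrid) bought Device N for $60.5

Total per person:
  Karl Jones: $349.41
  Tina Anderson: $163.46
  Grace Anderson: $146.54

Top spender: Karl Jones ($349.41)

Karl Jones ($349.41)


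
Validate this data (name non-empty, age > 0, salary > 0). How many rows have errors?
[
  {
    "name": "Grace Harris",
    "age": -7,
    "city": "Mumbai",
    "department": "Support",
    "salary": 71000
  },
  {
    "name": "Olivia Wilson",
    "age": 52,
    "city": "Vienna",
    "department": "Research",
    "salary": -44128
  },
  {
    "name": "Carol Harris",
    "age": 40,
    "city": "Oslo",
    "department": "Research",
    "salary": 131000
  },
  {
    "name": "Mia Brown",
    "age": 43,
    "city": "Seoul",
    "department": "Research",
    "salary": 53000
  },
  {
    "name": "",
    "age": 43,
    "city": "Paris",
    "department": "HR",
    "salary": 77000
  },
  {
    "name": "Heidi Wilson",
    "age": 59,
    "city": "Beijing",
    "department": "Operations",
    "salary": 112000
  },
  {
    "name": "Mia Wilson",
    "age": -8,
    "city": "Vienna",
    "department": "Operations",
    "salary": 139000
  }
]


Validating 7 records:
Rules: name non-empty, age > 0, salary > 0

  Row 1 (Grace Harris): negative age: -7
  Row 2 (Olivia Wilson): negative salary: -44128
  Row 3 (Carol Harris): OK
  Row 4 (Mia Brown): OK
  Row 5 (???): empty name
  Row 6 (Heidi Wilson): OK
  Row 7 (Mia Wilson): negative age: -8

Total errors: 4

4 errors


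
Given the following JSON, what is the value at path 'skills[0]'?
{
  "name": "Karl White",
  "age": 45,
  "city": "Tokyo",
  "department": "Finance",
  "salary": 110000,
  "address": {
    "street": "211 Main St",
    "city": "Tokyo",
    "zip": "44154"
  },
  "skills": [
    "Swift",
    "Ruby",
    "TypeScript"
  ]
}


Query: skills[0]
Path: skills -> first element
Value: Swift

Swift


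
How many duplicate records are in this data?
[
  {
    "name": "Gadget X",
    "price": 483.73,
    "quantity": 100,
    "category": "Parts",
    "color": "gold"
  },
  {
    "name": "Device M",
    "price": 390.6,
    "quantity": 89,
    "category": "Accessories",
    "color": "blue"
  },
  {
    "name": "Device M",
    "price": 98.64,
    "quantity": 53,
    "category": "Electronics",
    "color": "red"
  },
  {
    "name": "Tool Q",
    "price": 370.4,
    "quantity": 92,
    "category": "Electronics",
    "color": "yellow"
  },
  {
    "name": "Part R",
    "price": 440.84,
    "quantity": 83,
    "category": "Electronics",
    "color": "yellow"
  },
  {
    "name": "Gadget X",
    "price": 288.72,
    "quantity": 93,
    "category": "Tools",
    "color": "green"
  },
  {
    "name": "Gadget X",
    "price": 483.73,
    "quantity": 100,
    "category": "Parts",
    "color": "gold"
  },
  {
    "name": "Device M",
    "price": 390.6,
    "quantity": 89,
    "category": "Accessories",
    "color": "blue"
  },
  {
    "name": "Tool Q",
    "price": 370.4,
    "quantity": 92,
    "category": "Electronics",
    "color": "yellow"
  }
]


Checking 9 records for duplicates:

  Row 1: Gadget X ($483.73, qty 100)
  Row 2: Device M ($390.6, qty 89)
  Row 3: Device M ($98.64, qty 53)
  Row 4: Tool Q ($370.4, qty 92)
  Row 5: Part R ($440.84, qty 83)
  Row 6: Gadget X ($288.72, qty 93)
  Row 7: Gadget X ($483.73, qty 100) <-- DUPLICATE
  Row 8: Device M ($390.6, qty 89) <-- DUPLICATE
  Row 9: Tool Q ($370.4, qty 92) <-- DUPLICATE

Duplicates found: 3
Unique records: 6

3 duplicates, 6 unique


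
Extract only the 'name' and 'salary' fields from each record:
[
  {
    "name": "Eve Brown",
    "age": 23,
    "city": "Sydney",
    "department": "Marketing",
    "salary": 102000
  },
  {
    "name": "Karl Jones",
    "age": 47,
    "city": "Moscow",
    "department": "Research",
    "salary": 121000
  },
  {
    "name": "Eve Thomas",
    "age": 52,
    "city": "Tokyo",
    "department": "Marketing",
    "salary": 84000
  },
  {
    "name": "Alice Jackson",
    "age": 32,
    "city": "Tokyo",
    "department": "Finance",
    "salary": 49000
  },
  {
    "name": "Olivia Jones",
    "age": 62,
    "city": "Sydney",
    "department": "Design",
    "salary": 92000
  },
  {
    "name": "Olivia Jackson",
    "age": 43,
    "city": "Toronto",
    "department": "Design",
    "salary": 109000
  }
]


Original: 6 records with fields: name, age, city, department, salary
Keep: ['name', 'salary']
Drop: ['age', 'city', 'department']
Result: 6 records, 2 fields each

[
  {
    "name": "Eve Brown",
    "salary": 102000
  },
  {
    "name": "Karl Jones",
    "salary": 121000
  },
  {
    "name": "Eve Thomas",
    "salary": 84000
  },
  {
    "name": "Alice Jackson",
    "salary": 49000
  },
  {
    "name": "Olivia Jones",
    "salary": 92000
  },
  {
    "name": "Olivia Jackson",
    "salary": 109000
  }
]


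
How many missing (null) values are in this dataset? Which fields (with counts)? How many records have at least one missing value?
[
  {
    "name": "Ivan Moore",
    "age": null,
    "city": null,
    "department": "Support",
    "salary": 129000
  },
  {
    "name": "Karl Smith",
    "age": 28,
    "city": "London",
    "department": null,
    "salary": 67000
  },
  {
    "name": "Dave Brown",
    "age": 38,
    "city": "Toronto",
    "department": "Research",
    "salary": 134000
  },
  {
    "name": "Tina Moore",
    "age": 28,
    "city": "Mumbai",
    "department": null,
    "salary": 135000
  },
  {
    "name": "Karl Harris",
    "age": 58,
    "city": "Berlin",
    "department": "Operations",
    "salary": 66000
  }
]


Checking for missing (null) values in 5 records:

  Ivan Moore: age, city
  Karl Smith: department
  Dave Brown: complete
  Tina Moore: department
  Karl Harris: complete

Per field:
  name: 0 missing
  age: 1 missing
  city: 1 missing
  department: 2 missing
  salary: 0 missing

Total missing values: 4
Records with any missing: 3

4 missing values (age: 1, city: 1, department: 2); 3 incomplete records


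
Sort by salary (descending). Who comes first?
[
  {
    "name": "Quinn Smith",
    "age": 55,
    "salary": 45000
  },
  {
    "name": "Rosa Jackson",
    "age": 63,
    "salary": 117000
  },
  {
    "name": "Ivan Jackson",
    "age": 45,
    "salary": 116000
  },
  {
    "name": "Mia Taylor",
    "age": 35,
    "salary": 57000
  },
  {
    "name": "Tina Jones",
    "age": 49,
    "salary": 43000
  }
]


Sort by: salary (descending)

Sorted order:
  1. Rosa Jackson (salary = 117000)
  2. Ivan Jackson (salary = 116000)
  3. Mia Taylor (salary = 57000)
  4. Quinn Smith (salary = 45000)
  5. Tina Jones (salary = 43000)

First: Rosa Jackson

Rosa Jackson


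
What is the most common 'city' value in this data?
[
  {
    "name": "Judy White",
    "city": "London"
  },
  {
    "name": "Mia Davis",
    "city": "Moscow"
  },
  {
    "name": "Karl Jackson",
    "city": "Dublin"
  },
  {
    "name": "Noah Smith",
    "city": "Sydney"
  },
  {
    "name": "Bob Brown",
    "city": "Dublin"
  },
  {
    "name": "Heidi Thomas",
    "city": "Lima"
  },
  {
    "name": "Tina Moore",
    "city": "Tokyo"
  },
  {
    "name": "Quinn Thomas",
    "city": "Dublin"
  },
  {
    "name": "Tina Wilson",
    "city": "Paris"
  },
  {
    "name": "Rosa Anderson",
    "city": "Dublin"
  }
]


Counting 'city' values across 10 records:

  Dublin: 4 ####
  London: 1 #
  Moscow: 1 #
  Sydney: 1 #
  Lima: 1 #
  Tokyo: 1 #
  Paris: 1 #

Most common: Dublin (4 times)

Dublin (4 times)


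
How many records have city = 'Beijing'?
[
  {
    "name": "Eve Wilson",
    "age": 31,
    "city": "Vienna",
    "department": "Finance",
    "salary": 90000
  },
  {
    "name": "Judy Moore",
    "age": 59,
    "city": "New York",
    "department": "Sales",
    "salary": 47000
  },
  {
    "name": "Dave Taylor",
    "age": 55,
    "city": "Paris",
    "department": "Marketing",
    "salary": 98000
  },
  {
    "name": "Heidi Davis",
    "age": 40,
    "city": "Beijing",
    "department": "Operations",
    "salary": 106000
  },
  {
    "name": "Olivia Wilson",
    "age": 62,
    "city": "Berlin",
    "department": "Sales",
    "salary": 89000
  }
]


Data: 5 records
Condition: city = 'Beijing'

Checking each record:
  Eve Wilson: Vienna
  Judy Moore: New York
  Dave Taylor: Paris
  Heidi Davis: Beijing MATCH
  Olivia Wilson: Berlin

Count: 1

1


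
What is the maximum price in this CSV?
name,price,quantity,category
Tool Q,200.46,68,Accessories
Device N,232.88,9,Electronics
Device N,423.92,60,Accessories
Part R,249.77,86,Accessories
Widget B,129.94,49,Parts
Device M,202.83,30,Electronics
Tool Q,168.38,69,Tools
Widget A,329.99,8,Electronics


Computing maximum price:
Values: [200.46, 232.88, 423.92, 249.77, 129.94, 202.83, 168.38, 329.99]
Max = 423.92

423.92


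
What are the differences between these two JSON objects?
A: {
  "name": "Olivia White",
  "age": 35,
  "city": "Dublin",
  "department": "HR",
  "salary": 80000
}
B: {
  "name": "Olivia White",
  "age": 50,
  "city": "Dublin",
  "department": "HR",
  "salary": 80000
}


Comparing each field (in key order):
  name: same
  age: DIFFERENT
  city: same
  department: same
  salary: same
Differences:
  age: 35 -> 50

1 field(s) changed

1 change: age


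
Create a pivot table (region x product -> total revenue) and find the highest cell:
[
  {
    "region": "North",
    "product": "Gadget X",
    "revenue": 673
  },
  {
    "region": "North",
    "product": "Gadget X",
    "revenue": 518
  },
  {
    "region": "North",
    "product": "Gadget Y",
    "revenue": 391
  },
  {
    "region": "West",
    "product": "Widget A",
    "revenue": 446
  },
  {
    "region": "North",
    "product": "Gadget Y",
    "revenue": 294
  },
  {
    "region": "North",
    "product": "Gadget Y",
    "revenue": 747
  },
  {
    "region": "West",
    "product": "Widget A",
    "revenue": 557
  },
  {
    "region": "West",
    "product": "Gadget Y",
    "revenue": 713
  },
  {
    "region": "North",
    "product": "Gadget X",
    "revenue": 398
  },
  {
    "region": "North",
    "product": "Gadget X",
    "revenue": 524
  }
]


Pivot: region (rows) x product (columns) -> total revenue

     Gadget X      Gadget Y      Widget A    
North         2113          1432             0  
West             0           713          1003  

Highest: North / Gadget X = $2113

North / Gadget X = $2113


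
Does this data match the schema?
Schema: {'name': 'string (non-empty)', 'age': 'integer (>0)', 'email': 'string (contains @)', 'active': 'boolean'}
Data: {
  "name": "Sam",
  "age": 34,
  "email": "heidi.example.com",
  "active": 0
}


Validating each field against schema:
  name: OK (non-empty string)
  age: OK (positive integer)
  email: FAIL ("heidi.example.com" does not contain @)
  active: FAIL (0 is not a boolean)

Result: INVALID (2 errors: email, active)

INVALID (2 errors: email, active)


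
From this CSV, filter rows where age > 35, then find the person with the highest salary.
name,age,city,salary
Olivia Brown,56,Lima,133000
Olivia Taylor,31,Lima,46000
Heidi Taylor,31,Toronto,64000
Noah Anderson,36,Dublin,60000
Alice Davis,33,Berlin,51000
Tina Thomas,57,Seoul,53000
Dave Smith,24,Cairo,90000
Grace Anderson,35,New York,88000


Filter: age > 35
Sort by: salary (descending)

Filtered records (3):
  Olivia Brown, age 56, salary $133000
  Noah Anderson, age 36, salary $60000
  Tina Thomas, age 57, salary $53000

Highest salary: Olivia Brown ($133000)

Olivia Brown


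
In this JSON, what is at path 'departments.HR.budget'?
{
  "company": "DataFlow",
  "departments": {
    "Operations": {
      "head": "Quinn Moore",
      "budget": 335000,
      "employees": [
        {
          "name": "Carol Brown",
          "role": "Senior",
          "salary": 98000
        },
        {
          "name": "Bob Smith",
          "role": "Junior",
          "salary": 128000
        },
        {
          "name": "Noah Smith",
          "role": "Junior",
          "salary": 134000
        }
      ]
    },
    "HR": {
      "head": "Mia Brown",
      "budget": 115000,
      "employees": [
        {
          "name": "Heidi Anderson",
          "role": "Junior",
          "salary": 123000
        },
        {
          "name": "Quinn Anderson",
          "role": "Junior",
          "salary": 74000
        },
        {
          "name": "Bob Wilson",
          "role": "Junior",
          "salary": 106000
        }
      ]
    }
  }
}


Path: departments.HR.budget

Navigate:
  -> departments
  -> HR
  -> budget = 115000

115000


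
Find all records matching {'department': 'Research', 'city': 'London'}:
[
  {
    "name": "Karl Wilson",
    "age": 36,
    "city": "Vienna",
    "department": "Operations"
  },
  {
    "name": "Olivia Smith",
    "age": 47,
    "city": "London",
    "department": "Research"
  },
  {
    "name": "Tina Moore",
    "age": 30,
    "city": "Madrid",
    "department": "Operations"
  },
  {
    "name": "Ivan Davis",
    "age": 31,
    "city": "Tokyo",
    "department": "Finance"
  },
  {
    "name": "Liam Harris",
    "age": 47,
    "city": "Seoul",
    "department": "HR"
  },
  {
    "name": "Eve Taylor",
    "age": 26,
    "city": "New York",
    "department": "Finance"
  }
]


Search criteria: {'department': 'Research', 'city': 'London'}

Checking 6 records:
  Karl Wilson: {department: Operations, city: Vienna}
  Olivia Smith: {department: Research, city: London} <-- MATCH
  Tina Moore: {department: Operations, city: Madrid}
  Ivan Davis: {department: Finance, city: Tokyo}
  Liam Harris: {department: HR, city: Seoul}
  Eve Taylor: {department: Finance, city: New York}

Matches: ["Olivia Smith"]

["Olivia Smith"]


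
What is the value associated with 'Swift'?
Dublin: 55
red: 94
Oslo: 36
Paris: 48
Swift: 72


Looking up key 'Swift'
Value: 72

72
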